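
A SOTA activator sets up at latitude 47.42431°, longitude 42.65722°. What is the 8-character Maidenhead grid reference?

Offset from 180°W / 90°S: lon 222.65722°, lat 137.42431°.
Field (20°×10°, letters A–R): 222.65722/20 → 11 → L, 137.42431/10 → 13 → N; chars LN.
Square (2°×1°, digits 0–9): 2.65722/2 → 1, 7.42431/1 → 7; chars 17.
Subsquare (5′×2.5′, letters a–x): 0.65722/0.0833333 → 7 → h, 0.42431/0.0416667 → 10 → k; chars hk.
Extended square (30″×15″, digits 0–9): 0.07389/0.00833333 → 8, 0.00764/0.00416667 → 1; chars 81.

LN17hk81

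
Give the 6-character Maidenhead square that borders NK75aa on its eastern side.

NK75ba

Longitude subsquare a = 0; +1 → 1 = b.
The latitude characters are unchanged.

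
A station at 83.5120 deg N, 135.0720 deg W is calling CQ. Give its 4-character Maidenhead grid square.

CR23

Shift to the Maidenhead origin (180°W, 90°S): lon 44.93, lat 173.51.
Field: 44.93/20 → 2 → C, 173.51/10 → 17 → R; chars CR.
Square: 4.93/2 → 2, 3.51/1 → 3; chars 23.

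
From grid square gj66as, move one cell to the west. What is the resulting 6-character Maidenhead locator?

Longitude subsquare a = 0; −1 → -1, wraps to 23 = x, carry into square.
Longitude square 6; −1 → 5.
The latitude characters are unchanged.

GJ56xs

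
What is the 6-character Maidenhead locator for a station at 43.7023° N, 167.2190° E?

RN33oq

Offset from 180°W / 90°S: lon 347.2190°, lat 133.7023°.
Field: 347.2190/20 → 17 → R, 133.7023/10 → 13 → N; chars RN.
Square: 7.2190/2 → 3, 3.7023/1 → 3; chars 33.
Subsquare: 1.2190/0.0833333 → 14 → o, 0.7023/0.0416667 → 16 → q; chars oq.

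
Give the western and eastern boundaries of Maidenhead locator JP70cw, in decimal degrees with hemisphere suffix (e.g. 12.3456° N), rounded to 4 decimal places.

Field J=9, P=15: +9·20° lon, +15·10° lat → SW at lon 0°, lat 60°.
Square 7, 0: +7·2° lon, +0·1° lat → SW at lon 14°, lat 60°.
Subsquare c=2, w=22: +2·0.0833333° lon, +22·0.0416667° lat → SW at lon 14.1667°, lat 60.9167°.
Cell spans 0.0833333° lon × 0.0416667° lat.
west 14.1667° E, east 14.2500° E.

14.1667° E, 14.2500° E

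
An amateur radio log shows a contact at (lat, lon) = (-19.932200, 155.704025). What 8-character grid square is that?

QH70ub46

Shift to the Maidenhead origin (180°W, 90°S): lon 335.70403, lat 70.06780.
Field: lon ⌊335.70403/20⌋ = 16 → Q; lat ⌊70.06780/10⌋ = 7 → H.
Square: lon ⌊15.70403/2⌋ = 7; lat ⌊0.06780/1⌋ = 0.
Subsquare: lon ⌊1.70403/0.0833333⌋ = 20 → u; lat ⌊0.06780/0.0416667⌋ = 1 → b.
Extended square: lon ⌊0.03736/0.00833333⌋ = 4; lat ⌊0.02613/0.00416667⌋ = 6.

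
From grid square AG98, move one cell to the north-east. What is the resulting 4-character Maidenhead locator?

Longitude square 9; +1 → 10, wraps to 0, carry into field.
Longitude field A = 0; +1 → 1 = B.
Latitude square 8; +1 → 9.

BG09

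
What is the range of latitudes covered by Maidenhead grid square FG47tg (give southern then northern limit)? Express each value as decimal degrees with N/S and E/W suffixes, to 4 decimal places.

Field F=5, G=6: +5·20° lon, +6·10° lat → SW at lon -80°, lat -30°.
Square 4, 7: +4·2° lon, +7·1° lat → SW at lon -72°, lat -23°.
Subsquare t=19, g=6: +19·0.0833333° lon, +6·0.0416667° lat → SW at lon -70.4167°, lat -22.75°.
Cell spans 0.0833333° lon × 0.0416667° lat.
south 22.7500° S, north 22.7083° S.

22.7500° S, 22.7083° S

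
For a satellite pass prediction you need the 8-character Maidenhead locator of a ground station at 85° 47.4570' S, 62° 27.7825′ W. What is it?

Offset from 180°W / 90°S: lon 117.53696°, lat 4.20905°.
Field: 117.53696/20 → 5 → F, 4.20905/10 → 0 → A; chars FA.
Square: 17.53696/2 → 8, 4.20905/1 → 4; chars 84.
Subsquare: 1.53696/0.0833333 → 18 → s, 0.20905/0.0416667 → 5 → f; chars sf.
Extended square: 0.03696/0.00833333 → 4, 0.00072/0.00416667 → 0; chars 40.

FA84sf40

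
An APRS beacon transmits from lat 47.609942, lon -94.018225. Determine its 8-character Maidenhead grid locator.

EN27xo76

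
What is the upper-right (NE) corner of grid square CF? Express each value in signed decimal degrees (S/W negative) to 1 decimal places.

Field C=2, F=5: +2·20° lon, +5·10° lat → SW at lon -140°, lat -40°.
Cell spans 20° lon × 10° lat. NE corner is SW corner plus one full cell.
latitude -30.0, longitude -120.0.

-30.0, -120.0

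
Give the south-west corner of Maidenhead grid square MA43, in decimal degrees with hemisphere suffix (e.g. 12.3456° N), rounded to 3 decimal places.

87.000° S, 68.000° E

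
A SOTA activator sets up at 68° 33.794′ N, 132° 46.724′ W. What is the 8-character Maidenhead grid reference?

CP38on65

Shift to the Maidenhead origin (180°W, 90°S): lon 47.22127, lat 158.56323.
Field: lon ⌊47.22127/20⌋ = 2 → C; lat ⌊158.56323/10⌋ = 15 → P.
Square: lon ⌊7.22127/2⌋ = 3; lat ⌊8.56323/1⌋ = 8.
Subsquare: lon ⌊1.22127/0.0833333⌋ = 14 → o; lat ⌊0.56323/0.0416667⌋ = 13 → n.
Extended square: lon ⌊0.05460/0.00833333⌋ = 6; lat ⌊0.02157/0.00416667⌋ = 5.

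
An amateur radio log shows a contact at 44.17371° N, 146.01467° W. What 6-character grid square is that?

BN64xe

Add 180° to longitude and 90° to latitude: 33.9853, 134.1737.
Field: 33.9853/20 → 1 → B, 134.1737/10 → 13 → N; chars BN.
Square: 13.9853/2 → 6, 4.1737/1 → 4; chars 64.
Subsquare: 1.9853/0.0833333 → 23 → x, 0.1737/0.0416667 → 4 → e; chars xe.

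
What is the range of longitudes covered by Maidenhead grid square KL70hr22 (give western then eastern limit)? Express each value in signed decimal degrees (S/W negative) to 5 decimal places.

Field K=10, L=11: +10·20° lon, +11·10° lat → SW at lon 20°, lat 20°.
Square 7, 0: +7·2° lon, +0·1° lat → SW at lon 34°, lat 20°.
Subsquare h=7, r=17: +7·0.0833333° lon, +17·0.0416667° lat → SW at lon 34.5833°, lat 20.7083°.
Extended square 2, 2: +2·0.00833333° lon, +2·0.00416667° lat → SW at lon 34.6°, lat 20.7167°.
Cell spans 0.00833333° lon × 0.00416667° lat.
west 34.60000, east 34.60833.

34.60000, 34.60833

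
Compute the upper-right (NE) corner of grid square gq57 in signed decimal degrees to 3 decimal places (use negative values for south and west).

Field G=6, Q=16: +6·20° lon, +16·10° lat → SW at lon -60°, lat 70°.
Square 5, 7: +5·2° lon, +7·1° lat → SW at lon -50°, lat 77°.
Cell spans 2° lon × 1° lat. NE corner is SW corner plus one full cell.
latitude 78.000, longitude -48.000.

78.000, -48.000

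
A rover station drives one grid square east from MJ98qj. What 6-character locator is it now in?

MJ98rj

Longitude subsquare q = 16; +1 → 17 = r.
The latitude characters are unchanged.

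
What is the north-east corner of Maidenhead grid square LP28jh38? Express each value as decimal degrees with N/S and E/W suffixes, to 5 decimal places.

68.32917° N, 44.78333° E

Field L=11, P=15: +11·20° lon, +15·10° lat → SW at lon 40°, lat 60°.
Square 2, 8: +2·2° lon, +8·1° lat → SW at lon 44°, lat 68°.
Subsquare j=9, h=7: +9·0.0833333° lon, +7·0.0416667° lat → SW at lon 44.75°, lat 68.2917°.
Extended square 3, 8: +3·0.00833333° lon, +8·0.00416667° lat → SW at lon 44.775°, lat 68.325°.
Cell spans 0.00833333° lon × 0.00416667° lat. NE corner is SW corner plus one full cell.
latitude 68.32917° N, longitude 44.78333° E.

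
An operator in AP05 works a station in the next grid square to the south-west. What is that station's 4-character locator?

RP94

Longitude square 0; −1 → -1, wraps to 9, carry into field.
Longitude field A = 0; −1 → -1, wraps to 17 = R, wrapping around the antimeridian.
Latitude square 5; −1 → 4.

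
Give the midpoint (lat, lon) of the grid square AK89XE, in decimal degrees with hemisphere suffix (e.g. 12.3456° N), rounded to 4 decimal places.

19.1875° N, 162.0417° W

Field A=0, K=10: +0·20° lon, +10·10° lat → SW at lon -180°, lat 10°.
Square 8, 9: +8·2° lon, +9·1° lat → SW at lon -164°, lat 19°.
Subsquare x=23, e=4: +23·0.0833333° lon, +4·0.0416667° lat → SW at lon -162.083°, lat 19.1667°.
Cell spans 0.0833333° lon × 0.0416667° lat. Centre is SW corner plus half of each.
latitude 19.1875° N, longitude 162.0417° W.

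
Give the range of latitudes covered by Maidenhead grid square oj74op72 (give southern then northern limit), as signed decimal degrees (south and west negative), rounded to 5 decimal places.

4.63333, 4.63750

Field O=14, J=9: +14·20° lon, +9·10° lat → SW at lon 100°, lat 0°.
Square 7, 4: +7·2° lon, +4·1° lat → SW at lon 114°, lat 4°.
Subsquare o=14, p=15: +14·0.0833333° lon, +15·0.0416667° lat → SW at lon 115.167°, lat 4.625°.
Extended square 7, 2: +7·0.00833333° lon, +2·0.00416667° lat → SW at lon 115.225°, lat 4.63333°.
Cell spans 0.00833333° lon × 0.00416667° lat.
south 4.63333, north 4.63750.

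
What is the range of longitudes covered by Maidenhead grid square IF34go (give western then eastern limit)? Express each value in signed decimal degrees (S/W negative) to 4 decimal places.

-13.5000, -13.4167

Field I=8, F=5: +8·20° lon, +5·10° lat → SW at lon -20°, lat -40°.
Square 3, 4: +3·2° lon, +4·1° lat → SW at lon -14°, lat -36°.
Subsquare g=6, o=14: +6·0.0833333° lon, +14·0.0416667° lat → SW at lon -13.5°, lat -35.4167°.
Cell spans 0.0833333° lon × 0.0416667° lat.
west -13.5000, east -13.4167.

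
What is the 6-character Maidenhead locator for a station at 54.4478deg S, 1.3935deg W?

ID95hn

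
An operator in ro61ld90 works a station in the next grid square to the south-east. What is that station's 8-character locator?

RO61mc09

Longitude extended square 9; +1 → 10, wraps to 0, carry into subsquare.
Longitude subsquare l = 11; +1 → 12 = m.
Latitude extended square 0; −1 → -1, wraps to 9, carry into subsquare.
Latitude subsquare d = 3; −1 → 2 = c.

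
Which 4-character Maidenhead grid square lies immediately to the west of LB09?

Longitude square 0; −1 → -1, wraps to 9, carry into field.
Longitude field L = 11; −1 → 10 = K.
The latitude characters are unchanged.

KB99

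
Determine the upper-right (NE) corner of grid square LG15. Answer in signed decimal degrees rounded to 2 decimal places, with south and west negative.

-24.00, 44.00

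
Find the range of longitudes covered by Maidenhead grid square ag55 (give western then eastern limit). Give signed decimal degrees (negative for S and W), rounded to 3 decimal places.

-170.000, -168.000

Field A=0, G=6: +0·20° lon, +6·10° lat → SW at lon -180°, lat -30°.
Square 5, 5: +5·2° lon, +5·1° lat → SW at lon -170°, lat -25°.
Cell spans 2° lon × 1° lat.
west -170.000, east -168.000.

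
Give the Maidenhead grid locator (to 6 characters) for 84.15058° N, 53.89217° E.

LR64wd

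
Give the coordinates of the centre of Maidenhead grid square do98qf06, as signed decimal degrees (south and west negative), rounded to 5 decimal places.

58.23542, -100.66250

Field D=3, O=14: +3·20° lon, +14·10° lat → SW at lon -120°, lat 50°.
Square 9, 8: +9·2° lon, +8·1° lat → SW at lon -102°, lat 58°.
Subsquare q=16, f=5: +16·0.0833333° lon, +5·0.0416667° lat → SW at lon -100.667°, lat 58.2083°.
Extended square 0, 6: +0·0.00833333° lon, +6·0.00416667° lat → SW at lon -100.667°, lat 58.2333°.
Cell spans 0.00833333° lon × 0.00416667° lat. Centre is SW corner plus half of each.
latitude 58.23542, longitude -100.66250.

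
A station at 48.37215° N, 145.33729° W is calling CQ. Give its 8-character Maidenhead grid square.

Shift to the Maidenhead origin (180°W, 90°S): lon 34.66271, lat 138.37215.
Field: 34.66271/20 → 1 → B, 138.37215/10 → 13 → N; chars BN.
Square: 14.66271/2 → 7, 8.37215/1 → 8; chars 78.
Subsquare: 0.66271/0.0833333 → 7 → h, 0.37215/0.0416667 → 8 → i; chars hi.
Extended square: 0.07938/0.00833333 → 9, 0.03882/0.00416667 → 9; chars 99.

BN78hi99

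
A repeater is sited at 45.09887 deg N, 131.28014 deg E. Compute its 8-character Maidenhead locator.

Shift to the Maidenhead origin (180°W, 90°S): lon 311.28014, lat 135.09887.
Field: 311.28014/20 → 15 → P, 135.09887/10 → 13 → N; chars PN.
Square: 11.28014/2 → 5, 5.09887/1 → 5; chars 55.
Subsquare: 1.28014/0.0833333 → 15 → p, 0.09887/0.0416667 → 2 → c; chars pc.
Extended square: 0.03014/0.00833333 → 3, 0.01554/0.00416667 → 3; chars 33.

PN55pc33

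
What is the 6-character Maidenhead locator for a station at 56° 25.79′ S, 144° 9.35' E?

Offset from 180°W / 90°S: lon 324.1558°, lat 33.5702°.
Field: 324.1558/20 → 16 → Q, 33.5702/10 → 3 → D; chars QD.
Square: 4.1558/2 → 2, 3.5702/1 → 3; chars 23.
Subsquare: 0.1558/0.0833333 → 1 → b, 0.5702/0.0416667 → 13 → n; chars bn.

QD23bn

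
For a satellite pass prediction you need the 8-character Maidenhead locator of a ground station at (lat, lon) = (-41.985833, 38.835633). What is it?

Shift to the Maidenhead origin (180°W, 90°S): lon 218.83563, lat 48.01417.
Field (20°×10°, letters A–R): lon ⌊218.83563/20⌋ = 10 → K; lat ⌊48.01417/10⌋ = 4 → E.
Square (2°×1°, digits 0–9): lon ⌊18.83563/2⌋ = 9; lat ⌊8.01417/1⌋ = 8.
Subsquare (5′×2.5′, letters a–x): lon ⌊0.83563/0.0833333⌋ = 10 → k; lat ⌊0.01417/0.0416667⌋ = 0 → a.
Extended square (30″×15″, digits 0–9): lon ⌊0.00230/0.00833333⌋ = 0; lat ⌊0.01417/0.00416667⌋ = 3.

KE98ka03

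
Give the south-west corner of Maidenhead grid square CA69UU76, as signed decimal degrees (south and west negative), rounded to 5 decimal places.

-80.14167, -126.27500

Field C=2, A=0: +2·20° lon, +0·10° lat → SW at lon -140°, lat -90°.
Square 6, 9: +6·2° lon, +9·1° lat → SW at lon -128°, lat -81°.
Subsquare u=20, u=20: +20·0.0833333° lon, +20·0.0416667° lat → SW at lon -126.333°, lat -80.1667°.
Extended square 7, 6: +7·0.00833333° lon, +6·0.00416667° lat → SW at lon -126.275°, lat -80.1417°.
latitude -80.14167, longitude -126.27500.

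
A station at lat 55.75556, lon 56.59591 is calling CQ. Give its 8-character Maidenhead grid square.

Shift to the Maidenhead origin (180°W, 90°S): lon 236.59591, lat 145.75556.
Field: lon ⌊236.59591/20⌋ = 11 → L; lat ⌊145.75556/10⌋ = 14 → O.
Square: lon ⌊16.59591/2⌋ = 8; lat ⌊5.75556/1⌋ = 5.
Subsquare: lon ⌊0.59591/0.0833333⌋ = 7 → h; lat ⌊0.75556/0.0416667⌋ = 18 → s.
Extended square: lon ⌊0.01258/0.00833333⌋ = 1; lat ⌊0.00556/0.00416667⌋ = 1.

LO85hs11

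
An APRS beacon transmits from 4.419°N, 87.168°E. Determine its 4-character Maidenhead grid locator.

NJ34

Shift to the Maidenhead origin (180°W, 90°S): lon 267.17, lat 94.42.
Field: lon ⌊267.17/20⌋ = 13 → N; lat ⌊94.42/10⌋ = 9 → J.
Square: lon ⌊7.17/2⌋ = 3; lat ⌊4.42/1⌋ = 4.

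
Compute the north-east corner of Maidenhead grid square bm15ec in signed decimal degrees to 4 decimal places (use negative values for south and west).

35.1250, -157.5833

Field B=1, M=12: +1·20° lon, +12·10° lat → SW at lon -160°, lat 30°.
Square 1, 5: +1·2° lon, +5·1° lat → SW at lon -158°, lat 35°.
Subsquare e=4, c=2: +4·0.0833333° lon, +2·0.0416667° lat → SW at lon -157.667°, lat 35.0833°.
Cell spans 0.0833333° lon × 0.0416667° lat. NE corner is SW corner plus one full cell.
latitude 35.1250, longitude -157.5833.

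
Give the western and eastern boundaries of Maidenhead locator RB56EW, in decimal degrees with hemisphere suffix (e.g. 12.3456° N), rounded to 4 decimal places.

170.3333° E, 170.4167° E

Field R=17, B=1: +17·20° lon, +1·10° lat → SW at lon 160°, lat -80°.
Square 5, 6: +5·2° lon, +6·1° lat → SW at lon 170°, lat -74°.
Subsquare e=4, w=22: +4·0.0833333° lon, +22·0.0416667° lat → SW at lon 170.333°, lat -73.0833°.
Cell spans 0.0833333° lon × 0.0416667° lat.
west 170.3333° E, east 170.4167° E.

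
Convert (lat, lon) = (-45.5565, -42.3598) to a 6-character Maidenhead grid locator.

GE84tk

Add 180° to longitude and 90° to latitude: 137.6402, 44.4435.
Field: 137.6402/20 → 6 → G, 44.4435/10 → 4 → E; chars GE.
Square: 17.6402/2 → 8, 4.4435/1 → 4; chars 84.
Subsquare: 1.6402/0.0833333 → 19 → t, 0.4435/0.0416667 → 10 → k; chars tk.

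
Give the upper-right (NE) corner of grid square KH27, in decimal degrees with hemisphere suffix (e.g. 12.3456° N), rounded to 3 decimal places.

12.000° S, 26.000° E

Field K=10, H=7: +10·20° lon, +7·10° lat → SW at lon 20°, lat -20°.
Square 2, 7: +2·2° lon, +7·1° lat → SW at lon 24°, lat -13°.
Cell spans 2° lon × 1° lat. NE corner is SW corner plus one full cell.
latitude 12.000° S, longitude 26.000° E.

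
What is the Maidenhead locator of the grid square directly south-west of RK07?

Longitude square 0; −1 → -1, wraps to 9, carry into field.
Longitude field R = 17; −1 → 16 = Q.
Latitude square 7; −1 → 6.

QK96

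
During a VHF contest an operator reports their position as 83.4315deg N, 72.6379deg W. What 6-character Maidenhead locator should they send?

FR33qk

Add 180° to longitude and 90° to latitude: 107.3621, 173.4315.
Field (20°×10°, letters A–R): lon ⌊107.3621/20⌋ = 5 → F; lat ⌊173.4315/10⌋ = 17 → R.
Square (2°×1°, digits 0–9): lon ⌊7.3621/2⌋ = 3; lat ⌊3.4315/1⌋ = 3.
Subsquare (5′×2.5′, letters a–x): lon ⌊1.3621/0.0833333⌋ = 16 → q; lat ⌊0.4315/0.0416667⌋ = 10 → k.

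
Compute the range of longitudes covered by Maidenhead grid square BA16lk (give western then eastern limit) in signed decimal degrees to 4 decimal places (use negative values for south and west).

Field B=1, A=0: +1·20° lon, +0·10° lat → SW at lon -160°, lat -90°.
Square 1, 6: +1·2° lon, +6·1° lat → SW at lon -158°, lat -84°.
Subsquare l=11, k=10: +11·0.0833333° lon, +10·0.0416667° lat → SW at lon -157.083°, lat -83.5833°.
Cell spans 0.0833333° lon × 0.0416667° lat.
west -157.0833, east -157.0000.

-157.0833, -157.0000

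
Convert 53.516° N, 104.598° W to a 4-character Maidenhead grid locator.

Shift to the Maidenhead origin (180°W, 90°S): lon 75.40, lat 143.52.
Field: 75.40/20 → 3 → D, 143.52/10 → 14 → O; chars DO.
Square: 15.40/2 → 7, 3.52/1 → 3; chars 73.

DO73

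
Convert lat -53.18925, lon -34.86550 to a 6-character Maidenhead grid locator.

Offset from 180°W / 90°S: lon 145.1345°, lat 36.8107°.
Field: lon ⌊145.1345/20⌋ = 7 → H; lat ⌊36.8107/10⌋ = 3 → D.
Square: lon ⌊5.1345/2⌋ = 2; lat ⌊6.8107/1⌋ = 6.
Subsquare: lon ⌊1.1345/0.0833333⌋ = 13 → n; lat ⌊0.8107/0.0416667⌋ = 19 → t.

HD26nt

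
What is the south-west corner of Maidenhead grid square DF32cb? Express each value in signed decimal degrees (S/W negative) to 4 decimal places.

Field D=3, F=5: +3·20° lon, +5·10° lat → SW at lon -120°, lat -40°.
Square 3, 2: +3·2° lon, +2·1° lat → SW at lon -114°, lat -38°.
Subsquare c=2, b=1: +2·0.0833333° lon, +1·0.0416667° lat → SW at lon -113.833°, lat -37.9583°.
latitude -37.9583, longitude -113.8333.

-37.9583, -113.8333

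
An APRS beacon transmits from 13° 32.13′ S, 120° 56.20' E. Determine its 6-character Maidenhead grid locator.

PH06ll

Shift to the Maidenhead origin (180°W, 90°S): lon 300.9367, lat 76.4645.
Field (20°×10°, letters A–R): lon ⌊300.9367/20⌋ = 15 → P; lat ⌊76.4645/10⌋ = 7 → H.
Square (2°×1°, digits 0–9): lon ⌊0.9367/2⌋ = 0; lat ⌊6.4645/1⌋ = 6.
Subsquare (5′×2.5′, letters a–x): lon ⌊0.9367/0.0833333⌋ = 11 → l; lat ⌊0.4645/0.0416667⌋ = 11 → l.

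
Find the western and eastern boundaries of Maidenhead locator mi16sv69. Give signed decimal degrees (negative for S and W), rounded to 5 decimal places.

Field M=12, I=8: +12·20° lon, +8·10° lat → SW at lon 60°, lat -10°.
Square 1, 6: +1·2° lon, +6·1° lat → SW at lon 62°, lat -4°.
Subsquare s=18, v=21: +18·0.0833333° lon, +21·0.0416667° lat → SW at lon 63.5°, lat -3.125°.
Extended square 6, 9: +6·0.00833333° lon, +9·0.00416667° lat → SW at lon 63.55°, lat -3.0875°.
Cell spans 0.00833333° lon × 0.00416667° lat.
west 63.55000, east 63.55833.

63.55000, 63.55833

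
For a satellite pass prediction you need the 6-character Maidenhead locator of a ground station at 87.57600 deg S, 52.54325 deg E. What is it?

Shift to the Maidenhead origin (180°W, 90°S): lon 232.5433, lat 2.4240.
Field: lon ⌊232.5433/20⌋ = 11 → L; lat ⌊2.4240/10⌋ = 0 → A.
Square: lon ⌊12.5433/2⌋ = 6; lat ⌊2.4240/1⌋ = 2.
Subsquare: lon ⌊0.5433/0.0833333⌋ = 6 → g; lat ⌊0.4240/0.0416667⌋ = 10 → k.

LA62gk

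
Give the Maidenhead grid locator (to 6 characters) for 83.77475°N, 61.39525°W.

FR93hs

Add 180° to longitude and 90° to latitude: 118.6047, 173.7747.
Field: lon ⌊118.6047/20⌋ = 5 → F; lat ⌊173.7747/10⌋ = 17 → R.
Square: lon ⌊18.6047/2⌋ = 9; lat ⌊3.7747/1⌋ = 3.
Subsquare: lon ⌊0.6047/0.0833333⌋ = 7 → h; lat ⌊0.7747/0.0416667⌋ = 18 → s.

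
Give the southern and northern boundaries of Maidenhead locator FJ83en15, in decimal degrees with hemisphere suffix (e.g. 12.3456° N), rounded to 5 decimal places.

Field F=5, J=9: +5·20° lon, +9·10° lat → SW at lon -80°, lat 0°.
Square 8, 3: +8·2° lon, +3·1° lat → SW at lon -64°, lat 3°.
Subsquare e=4, n=13: +4·0.0833333° lon, +13·0.0416667° lat → SW at lon -63.6667°, lat 3.54167°.
Extended square 1, 5: +1·0.00833333° lon, +5·0.00416667° lat → SW at lon -63.6583°, lat 3.5625°.
Cell spans 0.00833333° lon × 0.00416667° lat.
south 3.56250° N, north 3.56667° N.

3.56250° N, 3.56667° N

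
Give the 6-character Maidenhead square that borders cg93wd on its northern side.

Latitude subsquare d = 3; +1 → 4 = e.
The longitude characters are unchanged.

CG93we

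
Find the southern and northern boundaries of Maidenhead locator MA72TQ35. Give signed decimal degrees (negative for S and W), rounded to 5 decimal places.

-87.31250, -87.30833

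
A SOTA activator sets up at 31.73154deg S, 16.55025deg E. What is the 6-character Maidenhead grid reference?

Offset from 180°W / 90°S: lon 196.5503°, lat 58.2685°.
Field: lon ⌊196.5503/20⌋ = 9 → J; lat ⌊58.2685/10⌋ = 5 → F.
Square: lon ⌊16.5503/2⌋ = 8; lat ⌊8.2685/1⌋ = 8.
Subsquare: lon ⌊0.5503/0.0833333⌋ = 6 → g; lat ⌊0.2685/0.0416667⌋ = 6 → g.

JF88gg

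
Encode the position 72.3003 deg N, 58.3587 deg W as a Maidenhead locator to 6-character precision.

GQ02th

Offset from 180°W / 90°S: lon 121.6413°, lat 162.3003°.
Field: lon ⌊121.6413/20⌋ = 6 → G; lat ⌊162.3003/10⌋ = 16 → Q.
Square: lon ⌊1.6413/2⌋ = 0; lat ⌊2.3003/1⌋ = 2.
Subsquare: lon ⌊1.6413/0.0833333⌋ = 19 → t; lat ⌊0.3003/0.0416667⌋ = 7 → h.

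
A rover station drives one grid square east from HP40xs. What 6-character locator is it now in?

HP50as

Longitude subsquare x = 23; +1 → 24, wraps to 0 = a, carry into square.
Longitude square 4; +1 → 5.
The latitude characters are unchanged.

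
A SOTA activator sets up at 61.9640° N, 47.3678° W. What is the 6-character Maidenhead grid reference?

GP61hx

Offset from 180°W / 90°S: lon 132.6322°, lat 151.9640°.
Field: lon ⌊132.6322/20⌋ = 6 → G; lat ⌊151.9640/10⌋ = 15 → P.
Square: lon ⌊12.6322/2⌋ = 6; lat ⌊1.9640/1⌋ = 1.
Subsquare: lon ⌊0.6322/0.0833333⌋ = 7 → h; lat ⌊0.9640/0.0416667⌋ = 23 → x.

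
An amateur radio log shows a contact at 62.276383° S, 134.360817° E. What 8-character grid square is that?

PC77er33

Shift to the Maidenhead origin (180°W, 90°S): lon 314.36082, lat 27.72362.
Field (20°×10°, letters A–R): lon ⌊314.36082/20⌋ = 15 → P; lat ⌊27.72362/10⌋ = 2 → C.
Square (2°×1°, digits 0–9): lon ⌊14.36082/2⌋ = 7; lat ⌊7.72362/1⌋ = 7.
Subsquare (5′×2.5′, letters a–x): lon ⌊0.36082/0.0833333⌋ = 4 → e; lat ⌊0.72362/0.0416667⌋ = 17 → r.
Extended square (30″×15″, digits 0–9): lon ⌊0.02748/0.00833333⌋ = 3; lat ⌊0.01528/0.00416667⌋ = 3.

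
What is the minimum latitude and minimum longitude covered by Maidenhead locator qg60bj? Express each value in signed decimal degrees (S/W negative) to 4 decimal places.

-29.6250, 152.0833

Field Q=16, G=6: +16·20° lon, +6·10° lat → SW at lon 140°, lat -30°.
Square 6, 0: +6·2° lon, +0·1° lat → SW at lon 152°, lat -30°.
Subsquare b=1, j=9: +1·0.0833333° lon, +9·0.0416667° lat → SW at lon 152.083°, lat -29.625°.
latitude -29.6250, longitude 152.0833.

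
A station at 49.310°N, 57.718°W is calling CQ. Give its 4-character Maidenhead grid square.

GN19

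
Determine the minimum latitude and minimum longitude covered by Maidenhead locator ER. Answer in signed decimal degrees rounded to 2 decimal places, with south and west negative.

80.00, -100.00

Field E=4, R=17: +4·20° lon, +17·10° lat → SW at lon -100°, lat 80°.
latitude 80.00, longitude -100.00.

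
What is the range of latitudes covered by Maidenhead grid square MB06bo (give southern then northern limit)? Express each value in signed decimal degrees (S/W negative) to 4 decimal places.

-73.4167, -73.3750

Field M=12, B=1: +12·20° lon, +1·10° lat → SW at lon 60°, lat -80°.
Square 0, 6: +0·2° lon, +6·1° lat → SW at lon 60°, lat -74°.
Subsquare b=1, o=14: +1·0.0833333° lon, +14·0.0416667° lat → SW at lon 60.0833°, lat -73.4167°.
Cell spans 0.0833333° lon × 0.0416667° lat.
south -73.4167, north -73.3750.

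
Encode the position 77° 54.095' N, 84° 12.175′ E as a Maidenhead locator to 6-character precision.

Shift to the Maidenhead origin (180°W, 90°S): lon 264.2029, lat 167.9016.
Field: 264.2029/20 → 13 → N, 167.9016/10 → 16 → Q; chars NQ.
Square: 4.2029/2 → 2, 7.9016/1 → 7; chars 27.
Subsquare: 0.2029/0.0833333 → 2 → c, 0.9016/0.0416667 → 21 → v; chars cv.

NQ27cv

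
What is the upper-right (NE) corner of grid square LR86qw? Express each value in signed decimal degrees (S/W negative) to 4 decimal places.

86.9583, 57.4167

Field L=11, R=17: +11·20° lon, +17·10° lat → SW at lon 40°, lat 80°.
Square 8, 6: +8·2° lon, +6·1° lat → SW at lon 56°, lat 86°.
Subsquare q=16, w=22: +16·0.0833333° lon, +22·0.0416667° lat → SW at lon 57.3333°, lat 86.9167°.
Cell spans 0.0833333° lon × 0.0416667° lat. NE corner is SW corner plus one full cell.
latitude 86.9583, longitude 57.4167.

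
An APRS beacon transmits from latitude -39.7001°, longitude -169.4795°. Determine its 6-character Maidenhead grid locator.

AF50gh

Offset from 180°W / 90°S: lon 10.5205°, lat 50.2999°.
Field: lon ⌊10.5205/20⌋ = 0 → A; lat ⌊50.2999/10⌋ = 5 → F.
Square: lon ⌊10.5205/2⌋ = 5; lat ⌊0.2999/1⌋ = 0.
Subsquare: lon ⌊0.5205/0.0833333⌋ = 6 → g; lat ⌊0.2999/0.0416667⌋ = 7 → h.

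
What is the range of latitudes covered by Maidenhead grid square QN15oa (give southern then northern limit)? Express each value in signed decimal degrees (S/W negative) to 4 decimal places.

Field Q=16, N=13: +16·20° lon, +13·10° lat → SW at lon 140°, lat 40°.
Square 1, 5: +1·2° lon, +5·1° lat → SW at lon 142°, lat 45°.
Subsquare o=14, a=0: +14·0.0833333° lon, +0·0.0416667° lat → SW at lon 143.167°, lat 45°.
Cell spans 0.0833333° lon × 0.0416667° lat.
south 45.0000, north 45.0417.

45.0000, 45.0417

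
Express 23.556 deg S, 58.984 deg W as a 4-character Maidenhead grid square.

Offset from 180°W / 90°S: lon 121.02°, lat 66.44°.
Field: lon ⌊121.02/20⌋ = 6 → G; lat ⌊66.44/10⌋ = 6 → G.
Square: lon ⌊1.02/2⌋ = 0; lat ⌊6.44/1⌋ = 6.

GG06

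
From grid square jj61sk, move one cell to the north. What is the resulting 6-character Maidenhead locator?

JJ61sl

Latitude subsquare k = 10; +1 → 11 = l.
The longitude characters are unchanged.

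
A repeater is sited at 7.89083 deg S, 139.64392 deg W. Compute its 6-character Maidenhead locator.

CI02ec

Shift to the Maidenhead origin (180°W, 90°S): lon 40.3561, lat 82.1092.
Field: lon ⌊40.3561/20⌋ = 2 → C; lat ⌊82.1092/10⌋ = 8 → I.
Square: lon ⌊0.3561/2⌋ = 0; lat ⌊2.1092/1⌋ = 2.
Subsquare: lon ⌊0.3561/0.0833333⌋ = 4 → e; lat ⌊0.1092/0.0416667⌋ = 2 → c.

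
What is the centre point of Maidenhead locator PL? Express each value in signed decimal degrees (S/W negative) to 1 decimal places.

Field P=15, L=11: +15·20° lon, +11·10° lat → SW at lon 120°, lat 20°.
Cell spans 20° lon × 10° lat. Centre is SW corner plus half of each.
latitude 25.0, longitude 130.0.

25.0, 130.0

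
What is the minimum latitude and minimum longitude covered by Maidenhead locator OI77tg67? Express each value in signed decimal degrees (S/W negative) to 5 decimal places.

-2.72083, 115.63333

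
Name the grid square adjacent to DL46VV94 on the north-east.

DL46wv05

Longitude extended square 9; +1 → 10, wraps to 0, carry into subsquare.
Longitude subsquare v = 21; +1 → 22 = w.
Latitude extended square 4; +1 → 5.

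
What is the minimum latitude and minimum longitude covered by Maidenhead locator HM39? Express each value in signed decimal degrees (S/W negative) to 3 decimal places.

Field H=7, M=12: +7·20° lon, +12·10° lat → SW at lon -40°, lat 30°.
Square 3, 9: +3·2° lon, +9·1° lat → SW at lon -34°, lat 39°.
latitude 39.000, longitude -34.000.

39.000, -34.000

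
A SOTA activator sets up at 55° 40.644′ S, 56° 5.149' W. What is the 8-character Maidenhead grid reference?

GD14wh97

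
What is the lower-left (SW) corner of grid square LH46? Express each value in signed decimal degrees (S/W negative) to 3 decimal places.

Field L=11, H=7: +11·20° lon, +7·10° lat → SW at lon 40°, lat -20°.
Square 4, 6: +4·2° lon, +6·1° lat → SW at lon 48°, lat -14°.
latitude -14.000, longitude 48.000.

-14.000, 48.000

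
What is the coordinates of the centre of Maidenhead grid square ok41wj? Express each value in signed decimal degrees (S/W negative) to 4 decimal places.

11.3958, 109.8750

Field O=14, K=10: +14·20° lon, +10·10° lat → SW at lon 100°, lat 10°.
Square 4, 1: +4·2° lon, +1·1° lat → SW at lon 108°, lat 11°.
Subsquare w=22, j=9: +22·0.0833333° lon, +9·0.0416667° lat → SW at lon 109.833°, lat 11.375°.
Cell spans 0.0833333° lon × 0.0416667° lat. Centre is SW corner plus half of each.
latitude 11.3958, longitude 109.8750.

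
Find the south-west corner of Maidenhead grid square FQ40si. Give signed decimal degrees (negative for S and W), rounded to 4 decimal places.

Field F=5, Q=16: +5·20° lon, +16·10° lat → SW at lon -80°, lat 70°.
Square 4, 0: +4·2° lon, +0·1° lat → SW at lon -72°, lat 70°.
Subsquare s=18, i=8: +18·0.0833333° lon, +8·0.0416667° lat → SW at lon -70.5°, lat 70.3333°.
latitude 70.3333, longitude -70.5000.

70.3333, -70.5000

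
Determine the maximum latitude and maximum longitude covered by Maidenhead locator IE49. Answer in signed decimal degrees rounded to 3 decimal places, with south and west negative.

Field I=8, E=4: +8·20° lon, +4·10° lat → SW at lon -20°, lat -50°.
Square 4, 9: +4·2° lon, +9·1° lat → SW at lon -12°, lat -41°.
Cell spans 2° lon × 1° lat. NE corner is SW corner plus one full cell.
latitude -40.000, longitude -10.000.

-40.000, -10.000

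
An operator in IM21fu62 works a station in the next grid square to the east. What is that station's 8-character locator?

IM21fu72

Longitude extended square 6; +1 → 7.
The latitude characters are unchanged.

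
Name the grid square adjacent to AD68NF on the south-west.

Longitude subsquare n = 13; −1 → 12 = m.
Latitude subsquare f = 5; −1 → 4 = e.

AD68me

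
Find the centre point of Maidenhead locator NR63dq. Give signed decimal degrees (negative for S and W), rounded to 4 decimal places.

83.6875, 92.2917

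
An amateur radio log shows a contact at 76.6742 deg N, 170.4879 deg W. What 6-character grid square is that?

AQ46sq

Offset from 180°W / 90°S: lon 9.5121°, lat 166.6742°.
Field: lon ⌊9.5121/20⌋ = 0 → A; lat ⌊166.6742/10⌋ = 16 → Q.
Square: lon ⌊9.5121/2⌋ = 4; lat ⌊6.6742/1⌋ = 6.
Subsquare: lon ⌊1.5121/0.0833333⌋ = 18 → s; lat ⌊0.6742/0.0416667⌋ = 16 → q.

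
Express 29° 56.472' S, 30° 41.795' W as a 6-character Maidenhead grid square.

Add 180° to longitude and 90° to latitude: 149.3034, 60.0588.
Field: 149.3034/20 → 7 → H, 60.0588/10 → 6 → G; chars HG.
Square: 9.3034/2 → 4, 0.0588/1 → 0; chars 40.
Subsquare: 1.3034/0.0833333 → 15 → p, 0.0588/0.0416667 → 1 → b; chars pb.

HG40pb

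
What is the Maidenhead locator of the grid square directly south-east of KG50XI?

KG60ah

Longitude subsquare x = 23; +1 → 24, wraps to 0 = a, carry into square.
Longitude square 5; +1 → 6.
Latitude subsquare i = 8; −1 → 7 = h.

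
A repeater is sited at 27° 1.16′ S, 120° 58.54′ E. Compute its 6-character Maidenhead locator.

PG02lx

Shift to the Maidenhead origin (180°W, 90°S): lon 300.9757, lat 62.9807.
Field: lon ⌊300.9757/20⌋ = 15 → P; lat ⌊62.9807/10⌋ = 6 → G.
Square: lon ⌊0.9757/2⌋ = 0; lat ⌊2.9807/1⌋ = 2.
Subsquare: lon ⌊0.9757/0.0833333⌋ = 11 → l; lat ⌊0.9807/0.0416667⌋ = 23 → x.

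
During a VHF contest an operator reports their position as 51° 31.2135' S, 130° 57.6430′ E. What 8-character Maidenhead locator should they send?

PD58ll55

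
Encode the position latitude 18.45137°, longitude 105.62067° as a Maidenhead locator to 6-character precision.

Offset from 180°W / 90°S: lon 285.6207°, lat 108.4514°.
Field: 285.6207/20 → 14 → O, 108.4514/10 → 10 → K; chars OK.
Square: 5.6207/2 → 2, 8.4514/1 → 8; chars 28.
Subsquare: 1.6207/0.0833333 → 19 → t, 0.4514/0.0416667 → 10 → k; chars tk.

OK28tk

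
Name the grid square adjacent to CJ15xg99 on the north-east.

Longitude extended square 9; +1 → 10, wraps to 0, carry into subsquare.
Longitude subsquare x = 23; +1 → 24, wraps to 0 = a, carry into square.
Longitude square 1; +1 → 2.
Latitude extended square 9; +1 → 10, wraps to 0, carry into subsquare.
Latitude subsquare g = 6; +1 → 7 = h.

CJ25ah00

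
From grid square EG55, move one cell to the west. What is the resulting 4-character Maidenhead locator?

EG45

Longitude square 5; −1 → 4.
The latitude characters are unchanged.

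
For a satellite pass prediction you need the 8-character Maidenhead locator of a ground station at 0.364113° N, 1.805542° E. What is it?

JJ00vi67

Add 180° to longitude and 90° to latitude: 181.80554, 90.36411.
Field: 181.80554/20 → 9 → J, 90.36411/10 → 9 → J; chars JJ.
Square: 1.80554/2 → 0, 0.36411/1 → 0; chars 00.
Subsquare: 1.80554/0.0833333 → 21 → v, 0.36411/0.0416667 → 8 → i; chars vi.
Extended square: 0.05554/0.00833333 → 6, 0.03078/0.00416667 → 7; chars 67.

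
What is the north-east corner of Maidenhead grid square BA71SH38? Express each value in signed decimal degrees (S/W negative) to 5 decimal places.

Field B=1, A=0: +1·20° lon, +0·10° lat → SW at lon -160°, lat -90°.
Square 7, 1: +7·2° lon, +1·1° lat → SW at lon -146°, lat -89°.
Subsquare s=18, h=7: +18·0.0833333° lon, +7·0.0416667° lat → SW at lon -144.5°, lat -88.7083°.
Extended square 3, 8: +3·0.00833333° lon, +8·0.00416667° lat → SW at lon -144.475°, lat -88.675°.
Cell spans 0.00833333° lon × 0.00416667° lat. NE corner is SW corner plus one full cell.
latitude -88.67083, longitude -144.46667.

-88.67083, -144.46667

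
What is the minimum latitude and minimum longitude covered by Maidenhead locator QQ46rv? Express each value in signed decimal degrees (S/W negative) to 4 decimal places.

Field Q=16, Q=16: +16·20° lon, +16·10° lat → SW at lon 140°, lat 70°.
Square 4, 6: +4·2° lon, +6·1° lat → SW at lon 148°, lat 76°.
Subsquare r=17, v=21: +17·0.0833333° lon, +21·0.0416667° lat → SW at lon 149.417°, lat 76.875°.
latitude 76.8750, longitude 149.4167.

76.8750, 149.4167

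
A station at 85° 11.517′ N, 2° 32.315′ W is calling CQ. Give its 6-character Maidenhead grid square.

Shift to the Maidenhead origin (180°W, 90°S): lon 177.4614, lat 175.1920.
Field: 177.4614/20 → 8 → I, 175.1920/10 → 17 → R; chars IR.
Square: 17.4614/2 → 8, 5.1920/1 → 5; chars 85.
Subsquare: 1.4614/0.0833333 → 17 → r, 0.1920/0.0416667 → 4 → e; chars re.

IR85re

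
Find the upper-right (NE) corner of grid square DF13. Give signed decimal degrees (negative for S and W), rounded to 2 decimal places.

Field D=3, F=5: +3·20° lon, +5·10° lat → SW at lon -120°, lat -40°.
Square 1, 3: +1·2° lon, +3·1° lat → SW at lon -118°, lat -37°.
Cell spans 2° lon × 1° lat. NE corner is SW corner plus one full cell.
latitude -36.00, longitude -116.00.

-36.00, -116.00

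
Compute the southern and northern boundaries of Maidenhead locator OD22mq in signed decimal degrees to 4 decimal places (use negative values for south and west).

-57.3333, -57.2917

Field O=14, D=3: +14·20° lon, +3·10° lat → SW at lon 100°, lat -60°.
Square 2, 2: +2·2° lon, +2·1° lat → SW at lon 104°, lat -58°.
Subsquare m=12, q=16: +12·0.0833333° lon, +16·0.0416667° lat → SW at lon 105°, lat -57.3333°.
Cell spans 0.0833333° lon × 0.0416667° lat.
south -57.3333, north -57.2917.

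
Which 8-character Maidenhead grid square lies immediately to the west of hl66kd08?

HL66jd98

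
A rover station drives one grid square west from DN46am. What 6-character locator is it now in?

Longitude subsquare a = 0; −1 → -1, wraps to 23 = x, carry into square.
Longitude square 4; −1 → 3.
The latitude characters are unchanged.

DN36xm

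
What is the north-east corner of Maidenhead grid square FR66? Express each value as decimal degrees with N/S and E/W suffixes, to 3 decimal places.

87.000° N, 66.000° W

Field F=5, R=17: +5·20° lon, +17·10° lat → SW at lon -80°, lat 80°.
Square 6, 6: +6·2° lon, +6·1° lat → SW at lon -68°, lat 86°.
Cell spans 2° lon × 1° lat. NE corner is SW corner plus one full cell.
latitude 87.000° N, longitude 66.000° W.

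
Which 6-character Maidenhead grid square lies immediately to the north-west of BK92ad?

BK82xe

Longitude subsquare a = 0; −1 → -1, wraps to 23 = x, carry into square.
Longitude square 9; −1 → 8.
Latitude subsquare d = 3; +1 → 4 = e.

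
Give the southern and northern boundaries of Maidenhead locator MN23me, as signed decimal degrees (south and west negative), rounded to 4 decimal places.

43.1667, 43.2083

Field M=12, N=13: +12·20° lon, +13·10° lat → SW at lon 60°, lat 40°.
Square 2, 3: +2·2° lon, +3·1° lat → SW at lon 64°, lat 43°.
Subsquare m=12, e=4: +12·0.0833333° lon, +4·0.0416667° lat → SW at lon 65°, lat 43.1667°.
Cell spans 0.0833333° lon × 0.0416667° lat.
south 43.1667, north 43.2083.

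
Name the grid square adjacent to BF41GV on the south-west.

BF41fu

Longitude subsquare g = 6; −1 → 5 = f.
Latitude subsquare v = 21; −1 → 20 = u.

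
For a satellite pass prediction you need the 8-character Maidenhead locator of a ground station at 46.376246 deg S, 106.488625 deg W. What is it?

DE63so19

Shift to the Maidenhead origin (180°W, 90°S): lon 73.51138, lat 43.62375.
Field: 73.51138/20 → 3 → D, 43.62375/10 → 4 → E; chars DE.
Square: 13.51138/2 → 6, 3.62375/1 → 3; chars 63.
Subsquare: 1.51138/0.0833333 → 18 → s, 0.62375/0.0416667 → 14 → o; chars so.
Extended square: 0.01138/0.00833333 → 1, 0.04042/0.00416667 → 9; chars 19.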